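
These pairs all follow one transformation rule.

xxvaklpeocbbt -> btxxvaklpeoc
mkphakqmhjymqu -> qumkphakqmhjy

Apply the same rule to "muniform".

The pattern: move the last 3 characters to the front (rotate right by 3), then delete the first character.
On "muniform": the first step gives "ormmunif", and the second then gives "rmmunif".

rmmunif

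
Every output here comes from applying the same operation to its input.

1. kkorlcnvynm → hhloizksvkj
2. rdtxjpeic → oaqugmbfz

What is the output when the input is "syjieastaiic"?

In each case the input is transformed by: shift every letter 3 places backward in the alphabet (wrapping around).
On "syjieastaiic" that produces "pvgfbxpqxffz".

pvgfbxpqxffz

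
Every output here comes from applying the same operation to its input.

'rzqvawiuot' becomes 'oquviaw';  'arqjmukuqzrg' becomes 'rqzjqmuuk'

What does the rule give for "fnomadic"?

iodma

The transformation: take characters alternately from the front and the back (1st, last, 2nd, 2nd-last, ...), then delete the first 3 characters.
Working it through for "fnomadic": intermediate "fcniodma", final "iodma".
(Check on "arqjmukuqzrg": → "agrrqzjqmuuk" → "rqzjqmuuk" ✓)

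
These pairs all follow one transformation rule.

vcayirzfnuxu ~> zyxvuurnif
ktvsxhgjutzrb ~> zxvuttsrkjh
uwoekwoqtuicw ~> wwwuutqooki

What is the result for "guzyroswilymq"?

zyywusrqoml

The pattern: sort the characters into reverse alphabetical order, then delete the last 2 characters.
Starting from "guzyroswilymq": after the first operation, "zyywusrqomlig"; after the second, "zyywusrqoml".
(Check on "vcayirzfnuxu": → "zyxvuurnifca" → "zyxvuurnif" ✓)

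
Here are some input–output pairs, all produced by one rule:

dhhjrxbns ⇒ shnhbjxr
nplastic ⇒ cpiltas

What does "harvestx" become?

xatrsve

In each case the input is transformed by: take characters alternately from the front and the back (1st, last, 2nd, 2nd-last, ...), then delete the first character.
For "harvestx", step one produces "hxatrsve"; step two turns that into "xatrsve".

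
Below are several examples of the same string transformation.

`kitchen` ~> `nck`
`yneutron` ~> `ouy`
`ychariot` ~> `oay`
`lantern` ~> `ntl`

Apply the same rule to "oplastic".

The transformation: keep one character in every 3, starting at position 1 (positions 1st, 4th, 7th, ...), then reverse the string.
Starting from "oplastic": after the first operation, "oai"; after the second, "iao".

iao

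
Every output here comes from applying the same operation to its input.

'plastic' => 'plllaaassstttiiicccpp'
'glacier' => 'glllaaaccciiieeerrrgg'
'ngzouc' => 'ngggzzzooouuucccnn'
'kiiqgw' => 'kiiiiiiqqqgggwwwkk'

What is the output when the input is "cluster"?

cllluuusssttteeerrrcc

Each output is the input with this applied: repeat every character 3 times, then move the first 2 characters to the end (rotate left by 2).
Working it through for "cluster": intermediate "cccllluuusssttteeerrr", final "cllluuusssttteeerrrcc".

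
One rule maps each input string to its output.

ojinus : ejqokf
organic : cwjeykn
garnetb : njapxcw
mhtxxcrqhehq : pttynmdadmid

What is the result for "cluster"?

What's happening: shift every letter 4 places backward in the alphabet (wrapping around), then move the first 2 characters to the end (rotate left by 2).
"cluster" → "yhqopan" → "qopanyh".

qopanyh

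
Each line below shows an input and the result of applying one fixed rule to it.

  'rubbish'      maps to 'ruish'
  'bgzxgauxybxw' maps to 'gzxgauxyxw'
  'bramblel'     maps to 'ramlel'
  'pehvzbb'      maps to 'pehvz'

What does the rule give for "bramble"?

In each case the input is transformed by: remove every "b".
So "bramble" becomes "ramle".

ramle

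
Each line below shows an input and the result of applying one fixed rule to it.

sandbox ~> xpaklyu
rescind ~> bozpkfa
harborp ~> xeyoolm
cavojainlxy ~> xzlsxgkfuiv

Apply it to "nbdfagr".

ykcadxo

What's happening: shift every letter 3 places backward in the alphabet (wrapping around), then swap each adjacent pair of characters (1↔2, 3↔4, ...).
"nbdfagr" → "kyacxdo" → "ykcadxo".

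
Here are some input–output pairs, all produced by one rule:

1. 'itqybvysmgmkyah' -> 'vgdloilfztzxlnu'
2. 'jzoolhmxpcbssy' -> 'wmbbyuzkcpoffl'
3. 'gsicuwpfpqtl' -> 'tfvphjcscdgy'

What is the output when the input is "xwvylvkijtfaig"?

Each output is the input with this applied: shift every letter 13 places forward in the alphabet (wrapping around) — i.e. ROT13.
Doing the same to "xwvylvkijtfaig": "kjilyixvwgsnvt".

kjilyixvwgsnvt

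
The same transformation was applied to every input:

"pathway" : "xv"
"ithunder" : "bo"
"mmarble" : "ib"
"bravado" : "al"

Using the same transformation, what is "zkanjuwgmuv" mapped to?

What's happening: shift every letter 3 places backward in the alphabet (wrapping around), then keep only the last 2 characters.
Applying both steps to "zkanjuwgmuv": "whxkgrtdjrs", then "rs".

rs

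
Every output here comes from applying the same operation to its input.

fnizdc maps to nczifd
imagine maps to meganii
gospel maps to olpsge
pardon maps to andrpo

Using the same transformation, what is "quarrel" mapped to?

ulraerq

In each case the input is transformed by: swap the first and last characters, then swap each adjacent pair of characters (1↔2, 3↔4, ...).
Starting from "quarrel": after the first operation, "luarreq"; after the second, "ulraerq".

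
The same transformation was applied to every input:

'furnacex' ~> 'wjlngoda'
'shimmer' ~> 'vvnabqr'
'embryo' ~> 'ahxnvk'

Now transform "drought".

In each case the input is transformed by: move the first 3 characters to the end (rotate left by 3), then shift every letter 9 places forward in the alphabet (wrapping around).
For "drought", step one produces "ughtdro"; step two turns that into "dpqcmax".
(Check on "shimmer": → "mmershi" → "vvnabqr" ✓)

dpqcmax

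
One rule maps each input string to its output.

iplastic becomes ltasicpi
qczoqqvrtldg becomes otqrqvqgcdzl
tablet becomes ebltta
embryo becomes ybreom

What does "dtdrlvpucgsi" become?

Rule — take characters alternately from the front and the back (1st, last, 2nd, 2nd-last, ...), then swap the front and back halves of the string.
Applying both steps to "dtdrlvpucgsi": "ditsdgrcluvp", then "rcluvpditsdg".

rcluvpditsdg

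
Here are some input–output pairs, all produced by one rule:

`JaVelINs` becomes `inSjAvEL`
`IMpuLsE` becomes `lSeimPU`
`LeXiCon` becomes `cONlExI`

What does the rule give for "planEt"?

NeTPLA

The pattern: flip the case of every letter, then move the last 3 characters to the front (rotate right by 3).
"planEt" → "PLANeT" → "NeTPLA".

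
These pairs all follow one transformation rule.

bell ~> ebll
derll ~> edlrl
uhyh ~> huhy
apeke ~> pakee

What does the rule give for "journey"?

ojrueny

Looking at the pairs, the operation is to swap each adjacent pair of characters (1↔2, 3↔4, ...).
Doing the same to "journey": "ojrueny".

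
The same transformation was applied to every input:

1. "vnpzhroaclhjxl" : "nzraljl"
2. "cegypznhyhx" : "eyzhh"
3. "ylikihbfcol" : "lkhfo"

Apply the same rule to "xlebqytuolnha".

lbyulh

Looking at the pairs, the operation is to keep every other character starting from the second (positions 2nd, 4th, 6th, ...).
For "xlebqytuolnha" the result is "lbyulh".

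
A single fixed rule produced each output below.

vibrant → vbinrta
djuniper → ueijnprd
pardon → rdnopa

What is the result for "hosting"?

thinosg

Each output is the input with this applied: sort the characters into alphabetical order, then swap the first and last characters.
Working it through for "hosting": intermediate "ghinost", final "thinosg".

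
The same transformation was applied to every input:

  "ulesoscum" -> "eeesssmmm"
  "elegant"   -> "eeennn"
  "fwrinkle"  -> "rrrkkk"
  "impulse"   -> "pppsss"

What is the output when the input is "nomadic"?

Each output is the input with this applied: keep one character in every 3, starting at position 3 (positions 3rd, 6th, 9th, ...), then repeat every character 3 times.
On "nomadic": the first step gives "mi", and the second then gives "mmmiii".

mmmiii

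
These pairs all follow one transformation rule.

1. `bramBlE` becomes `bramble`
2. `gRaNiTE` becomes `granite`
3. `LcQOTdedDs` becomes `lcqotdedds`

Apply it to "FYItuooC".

What's happening: convert every letter to lowercase.
Applying that to "FYItuooC" gives "fyituooc".

fyituooc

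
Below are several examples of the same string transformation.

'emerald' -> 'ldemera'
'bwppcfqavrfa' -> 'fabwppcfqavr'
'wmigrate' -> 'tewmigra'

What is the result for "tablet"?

ettabl

Looking at the pairs, the operation is to move the last 2 characters to the front (rotate right by 2).
So "tablet" becomes "ettabl".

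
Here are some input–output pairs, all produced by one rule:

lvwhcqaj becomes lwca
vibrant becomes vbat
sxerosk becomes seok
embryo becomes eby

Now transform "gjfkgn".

gfg

The pattern: keep every other character starting from the first (positions 1st, 3rd, 5th, ...).
Doing the same to "gjfkgn": "gfg".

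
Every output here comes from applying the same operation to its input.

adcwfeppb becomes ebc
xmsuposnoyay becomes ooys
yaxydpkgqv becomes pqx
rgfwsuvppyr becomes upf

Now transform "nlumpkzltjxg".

ktgu

Rule — keep one character in every 3, starting at position 3 (positions 3rd, 6th, 9th, ...), then move the first character to the end.
Starting from "nlumpkzltjxg": after the first operation, "uktg"; after the second, "ktgu".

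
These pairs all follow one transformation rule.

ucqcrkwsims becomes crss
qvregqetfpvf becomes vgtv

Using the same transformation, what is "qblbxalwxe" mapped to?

bxw

The pattern: keep one character in every 3, starting at position 2 (positions 2nd, 5th, 8th, ...).
For "qblbxalwxe" the result is "bxw".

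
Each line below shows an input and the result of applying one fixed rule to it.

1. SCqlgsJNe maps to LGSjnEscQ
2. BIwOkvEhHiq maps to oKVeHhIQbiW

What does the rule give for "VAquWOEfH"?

The pattern: flip the case of every letter, then move the first 3 characters to the end (rotate left by 3).
So "VAquWOEfH" becomes "UwoeFhvaQ".

UwoeFhvaQ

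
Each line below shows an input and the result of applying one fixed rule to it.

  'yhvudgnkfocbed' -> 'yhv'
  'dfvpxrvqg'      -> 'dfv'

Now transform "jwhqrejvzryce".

jwh

The pattern: keep only the first 3 characters.
Doing the same to "jwhqrejvzryce": "jwh".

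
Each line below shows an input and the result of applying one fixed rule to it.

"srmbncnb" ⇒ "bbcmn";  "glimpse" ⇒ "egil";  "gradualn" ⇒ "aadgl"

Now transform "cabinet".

abce

What's happening: sort the characters into alphabetical order, then delete the last 3 characters.
Working it through for "cabinet": intermediate "abceint", final "abce".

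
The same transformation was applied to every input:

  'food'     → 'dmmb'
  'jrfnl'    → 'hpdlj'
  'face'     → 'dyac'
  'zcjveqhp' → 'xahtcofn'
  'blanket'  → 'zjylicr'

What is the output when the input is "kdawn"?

ibyul

Looking at the pairs, the operation is to shift every letter 2 places backward in the alphabet (wrapping around).
Applying that to "kdawn" gives "ibyul".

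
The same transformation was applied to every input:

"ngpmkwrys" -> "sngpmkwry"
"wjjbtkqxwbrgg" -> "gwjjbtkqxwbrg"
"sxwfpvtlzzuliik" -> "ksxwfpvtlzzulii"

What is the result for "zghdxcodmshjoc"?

Each output is the input with this applied: move the last character to the front.
So "zghdxcodmshjoc" becomes "czghdxcodmshjo".

czghdxcodmshjo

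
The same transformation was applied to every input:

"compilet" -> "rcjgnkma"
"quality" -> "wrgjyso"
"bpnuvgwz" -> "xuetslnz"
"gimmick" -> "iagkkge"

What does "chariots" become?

Looking at the pairs, the operation is to reverse the string, then shift every letter 2 places backward in the alphabet (wrapping around).
Applying both steps to "chariots": "stoirahc", then "qrmgpyfa".

qrmgpyfa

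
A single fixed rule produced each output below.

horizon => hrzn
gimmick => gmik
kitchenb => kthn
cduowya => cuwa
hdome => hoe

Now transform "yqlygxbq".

ylgb

Rule — keep every other character starting from the first (positions 1st, 3rd, 5th, ...).
So "yqlygxbq" becomes "ylgb".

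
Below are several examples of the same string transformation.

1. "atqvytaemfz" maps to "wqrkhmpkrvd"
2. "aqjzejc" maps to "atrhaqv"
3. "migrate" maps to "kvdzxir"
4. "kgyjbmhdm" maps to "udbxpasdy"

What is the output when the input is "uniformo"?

dflezwfi

In each case the input is transformed by: move the last 2 characters to the front (rotate right by 2), then shift every letter 9 places backward in the alphabet (wrapping around).
"uniformo" → "mounifor" → "dflezwfi".
(Check on "aqjzejc": → "jcaqjze" → "atrhaqv" ✓)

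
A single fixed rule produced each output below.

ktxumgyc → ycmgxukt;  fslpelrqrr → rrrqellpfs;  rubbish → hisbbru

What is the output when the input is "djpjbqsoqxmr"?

What's happening: swap each adjacent pair of characters (1↔2, 3↔4, ...), then reverse the string.
Starting from "djpjbqsoqxmr": after the first operation, "jdjpqbosxqrm"; after the second, "mrqxsobqpjdj".
(Check on "rubbish": → "urbbsih" → "hisbbru" ✓)

mrqxsobqpjdj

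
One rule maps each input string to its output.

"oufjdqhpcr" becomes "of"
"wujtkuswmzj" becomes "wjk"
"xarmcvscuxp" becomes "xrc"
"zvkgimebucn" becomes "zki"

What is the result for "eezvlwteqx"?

Looking at the pairs, the operation is to keep every other character starting from the first (positions 1st, 3rd, 5th, ...), then delete the last 3 characters.
"eezvlwteqx" → "ezltq" → "ez".

ez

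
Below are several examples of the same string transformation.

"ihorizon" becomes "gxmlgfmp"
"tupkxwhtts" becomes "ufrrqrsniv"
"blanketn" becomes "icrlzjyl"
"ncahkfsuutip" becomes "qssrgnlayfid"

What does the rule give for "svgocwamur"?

uykspqtema

The pattern: shift every letter 2 places backward in the alphabet (wrapping around), then swap the front and back halves of the string.
Applying that to "svgocwamur" gives "uykspqtema".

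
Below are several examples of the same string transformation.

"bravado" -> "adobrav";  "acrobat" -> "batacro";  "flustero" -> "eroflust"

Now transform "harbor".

The transformation: move the last 3 characters to the front (rotate right by 3).
"harbor" → "borhar".

borhar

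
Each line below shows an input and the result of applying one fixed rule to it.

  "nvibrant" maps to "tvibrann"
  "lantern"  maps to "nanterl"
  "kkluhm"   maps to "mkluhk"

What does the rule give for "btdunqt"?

ttdunqb

The pattern: swap the first and last characters.
So "btdunqt" becomes "ttdunqb".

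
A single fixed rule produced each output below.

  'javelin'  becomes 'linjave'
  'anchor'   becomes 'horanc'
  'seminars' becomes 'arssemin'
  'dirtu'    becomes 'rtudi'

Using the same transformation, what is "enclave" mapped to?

Each output is the input with this applied: move the last 3 characters to the front (rotate right by 3).
Applying that to "enclave" gives "aveencl".

aveencl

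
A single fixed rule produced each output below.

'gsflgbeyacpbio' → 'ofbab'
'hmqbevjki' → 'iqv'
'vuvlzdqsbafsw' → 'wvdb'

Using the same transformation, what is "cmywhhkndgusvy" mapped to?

yyhds

The rule is to move the last 2 characters to the front (rotate right by 2), then keep one character in every 3, starting at position 2 (positions 2nd, 5th, 8th, ...).
For "cmywhhkndgusvy", step one produces "vycmywhhkndgus"; step two turns that into "yyhds".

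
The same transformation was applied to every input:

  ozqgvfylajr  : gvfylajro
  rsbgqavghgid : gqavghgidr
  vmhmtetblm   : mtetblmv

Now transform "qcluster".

usterq

The transformation: move the first character to the end, then delete the first 2 characters.
Applying both steps to "qcluster": "clusterq", then "usterq".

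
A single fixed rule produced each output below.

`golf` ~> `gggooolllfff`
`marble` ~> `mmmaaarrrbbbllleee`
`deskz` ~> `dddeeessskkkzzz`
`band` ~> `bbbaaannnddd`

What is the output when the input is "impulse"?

iiimmmpppuuulllssseee

Each output is the input with this applied: repeat every character 3 times.
Applying that to "impulse" gives "iiimmmpppuuulllssseee".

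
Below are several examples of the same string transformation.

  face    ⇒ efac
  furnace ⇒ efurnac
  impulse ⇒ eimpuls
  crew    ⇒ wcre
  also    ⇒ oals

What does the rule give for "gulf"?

The pattern: move the last character to the front.
On "gulf" that produces "fgul".

fgul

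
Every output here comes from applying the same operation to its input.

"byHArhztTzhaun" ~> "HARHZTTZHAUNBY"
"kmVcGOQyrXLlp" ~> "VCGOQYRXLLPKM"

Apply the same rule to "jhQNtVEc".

QNTVECJH

Rule — move the first 2 characters to the end (rotate left by 2), then convert every letter to uppercase.
"jhQNtVEc" → "QNtVEcjh" → "QNTVECJH".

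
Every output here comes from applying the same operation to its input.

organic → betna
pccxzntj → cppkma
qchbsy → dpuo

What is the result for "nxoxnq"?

akbk

The pattern: shift every letter 13 places forward in the alphabet (wrapping around) — i.e. ROT13, then delete the last 2 characters.
Working it through for "nxoxnq": intermediate "akbkad", final "akbk".
(Check on "organic": → "betnavp" → "betna" ✓)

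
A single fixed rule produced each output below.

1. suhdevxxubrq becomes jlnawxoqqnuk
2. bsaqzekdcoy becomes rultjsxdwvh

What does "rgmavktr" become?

Looking at the pairs, the operation is to shift every letter 7 places backward in the alphabet (wrapping around), then move the last character to the front.
For "rgmavktr", step one produces "kzftodmk"; step two turns that into "kkzftodm".
(Check on "suhdevxxubrq": → "lnawxoqqnukj" → "jlnawxoqqnuk" ✓)

kkzftodm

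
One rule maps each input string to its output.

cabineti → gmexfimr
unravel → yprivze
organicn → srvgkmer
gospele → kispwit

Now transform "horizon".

lrssvdm

The rule is to shift every letter 4 places forward in the alphabet (wrapping around), then take characters alternately from the front and the back (1st, last, 2nd, 2nd-last, ...).
Working it through for "horizon": intermediate "lsvmdsr", final "lrssvdm".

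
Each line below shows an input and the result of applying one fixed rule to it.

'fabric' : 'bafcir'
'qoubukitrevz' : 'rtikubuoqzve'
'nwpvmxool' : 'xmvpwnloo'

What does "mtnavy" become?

The pattern: reverse the string, then move the first 3 characters to the end (rotate left by 3).
So "mtnavy" becomes "ntmyva".

ntmyva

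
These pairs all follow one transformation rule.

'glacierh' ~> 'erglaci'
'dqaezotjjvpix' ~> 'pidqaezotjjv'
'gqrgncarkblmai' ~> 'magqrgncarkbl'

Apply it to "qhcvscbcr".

bcqhcvsc

What's happening: delete the last character, then move the last 2 characters to the front (rotate right by 2).
So "qhcvscbcr" becomes "bcqhcvsc".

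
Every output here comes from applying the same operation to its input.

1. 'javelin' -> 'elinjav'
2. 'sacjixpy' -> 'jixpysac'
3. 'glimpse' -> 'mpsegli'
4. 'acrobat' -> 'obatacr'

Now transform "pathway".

hwaypat

Each output is the input with this applied: move the first 3 characters to the end (rotate left by 3).
For "pathway" the result is "hwaypat".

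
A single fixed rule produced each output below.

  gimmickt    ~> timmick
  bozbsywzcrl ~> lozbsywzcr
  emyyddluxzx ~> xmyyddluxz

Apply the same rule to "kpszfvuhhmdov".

vpszfvuhhmdo

The rule is to delete the first character, then move the last character to the front.
Applying both steps to "kpszfvuhhmdov": "pszfvuhhmdov", then "vpszfvuhhmdo".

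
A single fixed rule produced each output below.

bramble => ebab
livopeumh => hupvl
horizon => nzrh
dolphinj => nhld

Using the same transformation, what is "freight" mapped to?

Looking at the pairs, the operation is to keep every other character starting from the first (positions 1st, 3rd, 5th, ...), then reverse the string.
For "freight", step one produces "fegt"; step two turns that into "tgef".
(Check on "horizon": → "hrzn" → "nzrh" ✓)

tgef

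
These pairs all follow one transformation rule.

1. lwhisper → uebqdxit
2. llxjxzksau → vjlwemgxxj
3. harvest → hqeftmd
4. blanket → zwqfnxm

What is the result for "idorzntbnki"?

dlzfnzwuupa

In each case the input is transformed by: shift every letter 12 places forward in the alphabet (wrapping around), then move the first 3 characters to the end (rotate left by 3).
Applying both steps to "idorzntbnki": "upadlzfnzwu", then "dlzfnzwuupa".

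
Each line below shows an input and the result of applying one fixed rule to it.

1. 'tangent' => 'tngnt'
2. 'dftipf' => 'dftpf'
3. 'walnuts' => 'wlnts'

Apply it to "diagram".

dgrm

The pattern: remove every vowel.
Doing the same to "diagram": "dgrm".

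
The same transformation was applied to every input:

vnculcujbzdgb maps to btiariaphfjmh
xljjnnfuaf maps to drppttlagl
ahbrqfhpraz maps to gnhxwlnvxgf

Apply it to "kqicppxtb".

qwoivvdzh

What's happening: shift every letter 6 places forward in the alphabet (wrapping around).
Applying that to "kqicppxtb" gives "qwoivvdzh".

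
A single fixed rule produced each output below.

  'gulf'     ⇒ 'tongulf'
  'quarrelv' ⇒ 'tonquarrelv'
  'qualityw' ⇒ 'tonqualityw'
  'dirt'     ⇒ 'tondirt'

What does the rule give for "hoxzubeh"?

What's happening: prepend "ton".
For "hoxzubeh" the result is "tonhoxzubeh".

tonhoxzubeh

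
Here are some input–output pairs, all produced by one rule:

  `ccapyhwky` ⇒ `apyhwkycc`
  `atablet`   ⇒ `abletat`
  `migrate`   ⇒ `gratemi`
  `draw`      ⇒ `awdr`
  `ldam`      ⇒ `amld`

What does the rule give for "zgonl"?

onlzg

In each case the input is transformed by: move the first 2 characters to the end (rotate left by 2).
Doing the same to "zgonl": "onlzg".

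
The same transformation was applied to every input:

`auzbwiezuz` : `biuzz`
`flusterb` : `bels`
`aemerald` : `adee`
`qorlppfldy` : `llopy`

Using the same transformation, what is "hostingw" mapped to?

notw

Rule — keep every other character starting from the second (positions 2nd, 4th, 6th, ...), then sort the characters into alphabetical order.
Starting from "hostingw": after the first operation, "otnw"; after the second, "notw".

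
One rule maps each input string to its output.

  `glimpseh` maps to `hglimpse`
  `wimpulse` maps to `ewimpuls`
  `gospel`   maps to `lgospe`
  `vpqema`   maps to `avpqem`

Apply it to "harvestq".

qharvest

Rule — move the last character to the front.
On "harvestq" that produces "qharvest".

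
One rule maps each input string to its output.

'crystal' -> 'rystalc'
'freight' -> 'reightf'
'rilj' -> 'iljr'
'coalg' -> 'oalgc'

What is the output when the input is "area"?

reaa

Rule — move the first character to the end.
On "area" that produces "reaa".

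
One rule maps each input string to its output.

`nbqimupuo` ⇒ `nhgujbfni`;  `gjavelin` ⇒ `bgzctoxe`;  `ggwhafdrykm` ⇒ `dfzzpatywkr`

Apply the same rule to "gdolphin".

The rule is to shift every letter 7 places backward in the alphabet (wrapping around), then move the last 2 characters to the front (rotate right by 2).
For "gdolphin", step one produces "zwheiabg"; step two turns that into "bgzwheia".

bgzwheia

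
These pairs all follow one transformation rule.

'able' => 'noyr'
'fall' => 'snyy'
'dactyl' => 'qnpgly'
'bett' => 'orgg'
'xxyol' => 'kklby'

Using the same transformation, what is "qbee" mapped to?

In each case the input is transformed by: shift every letter 13 places forward in the alphabet (wrapping around) — i.e. ROT13.
Doing the same to "qbee": "dorr".

dorr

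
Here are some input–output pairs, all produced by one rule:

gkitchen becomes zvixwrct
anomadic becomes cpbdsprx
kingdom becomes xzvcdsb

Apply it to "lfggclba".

uavvarpq

What's happening: swap each adjacent pair of characters (1↔2, 3↔4, ...), then shift every letter 11 places backward in the alphabet (wrapping around).
Working it through for "lfggclba": intermediate "flgglcab", final "uavvarpq".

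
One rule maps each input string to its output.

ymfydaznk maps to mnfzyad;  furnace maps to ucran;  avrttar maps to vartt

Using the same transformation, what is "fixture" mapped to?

irxut

Looking at the pairs, the operation is to take characters alternately from the front and the back (1st, last, 2nd, 2nd-last, ...), then delete the first 2 characters.
On "fixture": the first step gives "feirxut", and the second then gives "irxut".
(Check on "furnace": → "feucran" → "ucran" ✓)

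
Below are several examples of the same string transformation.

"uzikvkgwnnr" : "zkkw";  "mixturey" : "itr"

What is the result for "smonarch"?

mnr

The transformation: delete the last 2 characters, then keep every other character starting from the second (positions 2nd, 4th, 6th, ...).
Working it through for "smonarch": intermediate "smonar", final "mnr".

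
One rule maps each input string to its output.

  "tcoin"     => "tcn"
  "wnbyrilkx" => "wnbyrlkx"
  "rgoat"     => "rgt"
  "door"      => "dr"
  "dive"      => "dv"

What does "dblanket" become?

The transformation: remove every vowel.
On "dblanket" that produces "dblnkt".

dblnkt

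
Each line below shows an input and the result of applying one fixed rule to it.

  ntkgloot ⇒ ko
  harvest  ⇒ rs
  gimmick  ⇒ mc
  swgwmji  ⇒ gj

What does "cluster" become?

The pattern: keep one character in every 3, starting at position 3 (positions 3rd, 6th, 9th, ...).
For "cluster" the result is "ue".

ue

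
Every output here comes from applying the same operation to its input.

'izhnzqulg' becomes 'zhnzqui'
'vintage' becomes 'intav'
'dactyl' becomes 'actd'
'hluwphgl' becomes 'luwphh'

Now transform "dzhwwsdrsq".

Looking at the pairs, the operation is to delete the last 2 characters, then move the first character to the end.
For "dzhwwsdrsq", step one produces "dzhwwsdr"; step two turns that into "zhwwsdrd".

zhwwsdrd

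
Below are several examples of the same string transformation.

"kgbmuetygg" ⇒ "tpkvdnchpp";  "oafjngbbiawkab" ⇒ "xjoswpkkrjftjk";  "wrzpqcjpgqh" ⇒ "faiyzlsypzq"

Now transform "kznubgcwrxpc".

Looking at the pairs, the operation is to shift every letter 9 places forward in the alphabet (wrapping around).
On "kznubgcwrxpc" that produces "tiwdkplfagyl".

tiwdkplfagyl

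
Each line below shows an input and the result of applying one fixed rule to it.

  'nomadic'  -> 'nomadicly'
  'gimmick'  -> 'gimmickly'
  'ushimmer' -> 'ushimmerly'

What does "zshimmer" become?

In each case the input is transformed by: append "ly".
For "zshimmer" the result is "zshimmerly".

zshimmerly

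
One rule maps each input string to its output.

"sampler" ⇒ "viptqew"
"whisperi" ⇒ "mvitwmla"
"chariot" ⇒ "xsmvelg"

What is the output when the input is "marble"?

ipfveq

In each case the input is transformed by: reverse the string, then shift every letter 4 places forward in the alphabet (wrapping around).
Applying both steps to "marble": "elbram", then "ipfveq".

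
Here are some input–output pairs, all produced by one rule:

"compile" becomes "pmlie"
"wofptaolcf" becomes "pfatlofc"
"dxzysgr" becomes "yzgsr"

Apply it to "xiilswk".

liwsk

The pattern: swap each adjacent pair of characters (1↔2, 3↔4, ...), then delete the first 2 characters.
"xiilswk" → "ixliwsk" → "liwsk".
(Check on "dxzysgr": → "xdyzgsr" → "yzgsr" ✓)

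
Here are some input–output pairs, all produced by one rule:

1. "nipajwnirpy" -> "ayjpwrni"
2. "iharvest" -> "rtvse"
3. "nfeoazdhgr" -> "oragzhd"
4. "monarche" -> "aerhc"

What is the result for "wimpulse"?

peusl

Rule — delete the first 3 characters, then take characters alternately from the front and the back (1st, last, 2nd, 2nd-last, ...).
Applying both steps to "wimpulse": "pulse", then "peusl".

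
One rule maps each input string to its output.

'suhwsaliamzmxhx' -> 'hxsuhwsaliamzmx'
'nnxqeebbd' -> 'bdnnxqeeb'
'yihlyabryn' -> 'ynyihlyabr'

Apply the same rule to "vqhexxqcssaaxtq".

tqvqhexxqcssaax

Looking at the pairs, the operation is to move the last 2 characters to the front (rotate right by 2).
"vqhexxqcssaaxtq" → "tqvqhexxqcssaax".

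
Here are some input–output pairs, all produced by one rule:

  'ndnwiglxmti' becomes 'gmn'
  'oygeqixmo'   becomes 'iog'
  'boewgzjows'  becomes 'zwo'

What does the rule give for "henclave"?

ah

The transformation: move the first 3 characters to the end (rotate left by 3), then keep one character in every 3, starting at position 3 (positions 3rd, 6th, 9th, ...).
On "henclave" that produces "ah".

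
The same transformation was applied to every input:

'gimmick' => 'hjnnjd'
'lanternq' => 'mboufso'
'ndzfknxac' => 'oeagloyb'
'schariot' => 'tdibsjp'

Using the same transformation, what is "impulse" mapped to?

jnqvmt

The pattern: shift every letter 1 place forward in the alphabet (wrapping around), then delete the last character.
So "impulse" becomes "jnqvmt".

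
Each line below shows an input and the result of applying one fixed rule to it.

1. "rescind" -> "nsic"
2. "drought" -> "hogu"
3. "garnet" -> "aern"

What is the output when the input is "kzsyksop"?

The rule is to take characters alternately from the front and the back (1st, last, 2nd, 2nd-last, ...), then keep only the last 4 characters.
"kzsyksop" → "ssyk".

ssyk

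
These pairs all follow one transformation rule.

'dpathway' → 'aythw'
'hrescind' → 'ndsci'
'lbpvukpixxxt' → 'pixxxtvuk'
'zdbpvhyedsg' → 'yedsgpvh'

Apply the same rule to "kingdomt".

mtgdo

Rule — delete the first 3 characters, then move the first 3 characters to the end (rotate left by 3).
Doing the same to "kingdomt": "mtgdo".
(Check on "hrescind": → "scind" → "ndsci" ✓)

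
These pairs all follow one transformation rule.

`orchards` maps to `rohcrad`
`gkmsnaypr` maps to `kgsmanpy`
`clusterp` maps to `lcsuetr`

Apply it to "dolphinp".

odplihn

Looking at the pairs, the operation is to delete the last character, then swap each adjacent pair of characters (1↔2, 3↔4, ...).
"dolphinp" → "dolphin" → "odplihn".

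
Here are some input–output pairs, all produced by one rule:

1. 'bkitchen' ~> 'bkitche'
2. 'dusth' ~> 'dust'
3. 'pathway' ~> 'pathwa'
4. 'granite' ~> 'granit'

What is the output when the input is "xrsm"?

Rule — delete the last character.
Applying that to "xrsm" gives "xrs".

xrs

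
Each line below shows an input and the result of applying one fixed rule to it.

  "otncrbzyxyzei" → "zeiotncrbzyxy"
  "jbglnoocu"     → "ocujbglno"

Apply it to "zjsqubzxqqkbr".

Rule — move the last 3 characters to the front (rotate right by 3).
Applying that to "zjsqubzxqqkbr" gives "kbrzjsqubzxqq".

kbrzjsqubzxqq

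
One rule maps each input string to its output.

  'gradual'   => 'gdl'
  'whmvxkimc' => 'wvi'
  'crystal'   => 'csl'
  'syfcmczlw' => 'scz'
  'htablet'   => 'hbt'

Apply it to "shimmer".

Each output is the input with this applied: keep one character in every 3, starting at position 1 (positions 1st, 4th, 7th, ...).
Applying that to "shimmer" gives "smr".

smr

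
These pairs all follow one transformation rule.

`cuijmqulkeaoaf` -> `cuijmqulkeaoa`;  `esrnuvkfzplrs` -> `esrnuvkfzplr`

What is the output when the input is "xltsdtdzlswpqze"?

xltsdtdzlswpqz

Looking at the pairs, the operation is to delete the last character.
Doing the same to "xltsdtdzlswpqze": "xltsdtdzlswpqz".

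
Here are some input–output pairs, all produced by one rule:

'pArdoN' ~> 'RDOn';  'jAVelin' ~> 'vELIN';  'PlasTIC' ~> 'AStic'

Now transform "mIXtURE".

xTure

Each output is the input with this applied: delete the first 2 characters, then flip the case of every letter.
Applying both steps to "mIXtURE": "XtURE", then "xTure".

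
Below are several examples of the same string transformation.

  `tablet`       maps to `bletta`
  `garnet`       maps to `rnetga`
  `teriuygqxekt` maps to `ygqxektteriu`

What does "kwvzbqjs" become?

The transformation: swap the front and back halves of the string, then move the last character to the front.
"kwvzbqjs" → "bqjskwvz" → "zbqjskwv".

zbqjskwv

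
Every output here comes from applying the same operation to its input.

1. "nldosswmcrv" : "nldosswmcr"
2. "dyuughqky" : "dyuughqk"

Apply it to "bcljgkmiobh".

bcljgkmiob

The pattern: delete the last character.
Applying that to "bcljgkmiobh" gives "bcljgkmiob".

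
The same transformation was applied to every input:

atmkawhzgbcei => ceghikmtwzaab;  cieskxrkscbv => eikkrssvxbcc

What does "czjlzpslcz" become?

llpszzzccj

The rule is to sort the characters into alphabetical order, then move the first 3 characters to the end (rotate left by 3).
Working it through for "czjlzpslcz": intermediate "ccjllpszzz", final "llpszzzccj".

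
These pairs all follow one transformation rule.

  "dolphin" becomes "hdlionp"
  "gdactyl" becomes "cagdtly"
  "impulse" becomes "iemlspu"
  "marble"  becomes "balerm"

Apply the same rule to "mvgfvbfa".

baffmgvv

In each case the input is transformed by: sort the characters into alphabetical order, then swap each adjacent pair of characters (1↔2, 3↔4, ...).
Starting from "mvgfvbfa": after the first operation, "abffgmvv"; after the second, "baffmgvv".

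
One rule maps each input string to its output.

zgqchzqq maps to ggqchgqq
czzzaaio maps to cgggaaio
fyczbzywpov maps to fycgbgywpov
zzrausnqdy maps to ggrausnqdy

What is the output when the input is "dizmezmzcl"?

Rule — replace every "z" with "g".
On "dizmezmzcl" that produces "digmegmgcl".

digmegmgcl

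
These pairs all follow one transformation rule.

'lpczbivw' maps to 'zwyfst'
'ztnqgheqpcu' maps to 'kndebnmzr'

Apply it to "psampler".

xjmibo

The rule is to delete the first 2 characters, then shift every letter 3 places backward in the alphabet (wrapping around).
For "psampler", step one produces "ampler"; step two turns that into "xjmibo".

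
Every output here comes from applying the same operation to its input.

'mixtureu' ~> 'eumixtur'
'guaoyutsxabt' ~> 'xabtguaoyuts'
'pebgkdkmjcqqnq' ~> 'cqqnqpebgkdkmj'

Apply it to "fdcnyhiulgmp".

What's happening: move the first 2 characters to the end (rotate left by 2), then swap the front and back halves of the string.
Working it through for "fdcnyhiulgmp": intermediate "cnyhiulgmpfd", final "lgmpfdcnyhiu".

lgmpfdcnyhiu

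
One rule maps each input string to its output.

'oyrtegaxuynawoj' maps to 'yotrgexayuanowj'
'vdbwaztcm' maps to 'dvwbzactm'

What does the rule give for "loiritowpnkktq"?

olritiwonpkkqt

Looking at the pairs, the operation is to swap each adjacent pair of characters (1↔2, 3↔4, ...).
For "loiritowpnkktq" the result is "olritiwonpkkqt".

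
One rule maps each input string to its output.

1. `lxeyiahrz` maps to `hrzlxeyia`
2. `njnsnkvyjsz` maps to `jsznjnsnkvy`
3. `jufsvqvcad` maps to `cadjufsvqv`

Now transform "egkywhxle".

Rule — move the last 3 characters to the front (rotate right by 3).
So "egkywhxle" becomes "xleegkywh".

xleegkywh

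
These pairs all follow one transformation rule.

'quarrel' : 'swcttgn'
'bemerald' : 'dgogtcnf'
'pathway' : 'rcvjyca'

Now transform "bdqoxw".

What's happening: shift every letter 2 places forward in the alphabet (wrapping around).
Doing the same to "bdqoxw": "dfsqzy".

dfsqzy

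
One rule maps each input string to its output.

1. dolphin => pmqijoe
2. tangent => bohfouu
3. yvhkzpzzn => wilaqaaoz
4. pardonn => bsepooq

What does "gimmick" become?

jnnjdlh

Each output is the input with this applied: shift every letter 1 place forward in the alphabet (wrapping around), then move the first character to the end.
Starting from "gimmick": after the first operation, "hjnnjdl"; after the second, "jnnjdlh".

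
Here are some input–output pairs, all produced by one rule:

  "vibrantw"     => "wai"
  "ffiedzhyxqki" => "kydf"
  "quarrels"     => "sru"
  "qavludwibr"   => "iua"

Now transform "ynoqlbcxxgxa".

xxln

The pattern: keep one character in every 3, starting at position 2 (positions 2nd, 5th, 8th, ...), then reverse the string.
Doing the same to "ynoqlbcxxgxa": "xxln".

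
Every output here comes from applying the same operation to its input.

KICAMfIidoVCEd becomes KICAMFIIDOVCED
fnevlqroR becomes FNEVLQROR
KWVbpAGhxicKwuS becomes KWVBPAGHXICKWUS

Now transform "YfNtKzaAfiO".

Rule — convert every letter to uppercase.
"YfNtKzaAfiO" → "YFNTKZAAFIO".

YFNTKZAAFIO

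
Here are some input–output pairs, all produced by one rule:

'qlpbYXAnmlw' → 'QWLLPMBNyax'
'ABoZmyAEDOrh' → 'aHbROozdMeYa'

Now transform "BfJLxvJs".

bSFjjVlX

What's happening: flip the case of every letter, then take characters alternately from the front and the back (1st, last, 2nd, 2nd-last, ...).
On "BfJLxvJs": the first step gives "bFjlXVjS", and the second then gives "bSFjjVlX".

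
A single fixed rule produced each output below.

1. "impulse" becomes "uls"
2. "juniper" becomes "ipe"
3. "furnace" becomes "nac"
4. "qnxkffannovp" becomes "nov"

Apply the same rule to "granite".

What's happening: move the last character to the front, then keep only the last 3 characters.
"granite" → "egranit" → "nit".
(Check on "furnace": → "efurnac" → "nac" ✓)

nit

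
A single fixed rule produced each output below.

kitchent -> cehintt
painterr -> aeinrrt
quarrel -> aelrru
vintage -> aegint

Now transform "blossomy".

Rule — delete the first character, then sort the characters into alphabetical order.
Applying that to "blossomy" gives "lmoossy".
(Check on "quarrel": → "uarrel" → "aelrru" ✓)

lmoossy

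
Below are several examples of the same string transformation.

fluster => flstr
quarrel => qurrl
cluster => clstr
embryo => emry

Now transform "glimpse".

Rule — double every character, then keep one character in every 3, starting at position 1 (positions 1st, 4th, 7th, ...).
Applying both steps to "glimpse": "gglliimmppssee", then "glmpe".

glmpe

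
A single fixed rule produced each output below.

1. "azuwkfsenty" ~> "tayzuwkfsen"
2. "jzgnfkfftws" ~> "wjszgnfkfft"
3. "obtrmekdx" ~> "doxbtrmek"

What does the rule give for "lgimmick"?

clkgimmi

Looking at the pairs, the operation is to swap the first and last characters, then move the last 2 characters to the front (rotate right by 2).
Doing the same to "lgimmick": "clkgimmi".
(Check on "jzgnfkfftws": → "szgnfkfftwj" → "wjszgnfkfft" ✓)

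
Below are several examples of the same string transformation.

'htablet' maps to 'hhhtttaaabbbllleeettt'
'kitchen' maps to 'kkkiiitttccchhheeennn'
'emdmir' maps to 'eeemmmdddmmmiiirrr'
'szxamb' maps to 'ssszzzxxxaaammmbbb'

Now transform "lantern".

lllaaannnttteeerrrnnn

In each case the input is transformed by: repeat every character 3 times.
For "lantern" the result is "lllaaannnttteeerrrnnn".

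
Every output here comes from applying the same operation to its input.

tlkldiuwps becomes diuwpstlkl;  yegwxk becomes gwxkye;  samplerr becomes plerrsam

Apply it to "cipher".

pherci

What's happening: move the last character to the front, then swap the front and back halves of the string.
Working it through for "cipher": intermediate "rciphe", final "pherci".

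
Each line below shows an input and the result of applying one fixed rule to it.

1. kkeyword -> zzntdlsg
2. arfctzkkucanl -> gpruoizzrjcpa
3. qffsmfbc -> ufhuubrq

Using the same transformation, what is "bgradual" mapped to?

vqpgjsap

The transformation: shift every letter 11 places backward in the alphabet (wrapping around), then swap each adjacent pair of characters (1↔2, 3↔4, ...).
Starting from "bgradual": after the first operation, "qvgpsjpa"; after the second, "vqpgjsap".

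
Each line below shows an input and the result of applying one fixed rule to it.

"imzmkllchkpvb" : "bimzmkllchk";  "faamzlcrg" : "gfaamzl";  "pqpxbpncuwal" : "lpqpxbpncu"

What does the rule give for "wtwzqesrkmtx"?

xwtwzqesrk

The rule is to move the last 3 characters to the front (rotate right by 3), then delete the first 2 characters.
Applying that to "wtwzqesrkmtx" gives "xwtwzqesrk".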